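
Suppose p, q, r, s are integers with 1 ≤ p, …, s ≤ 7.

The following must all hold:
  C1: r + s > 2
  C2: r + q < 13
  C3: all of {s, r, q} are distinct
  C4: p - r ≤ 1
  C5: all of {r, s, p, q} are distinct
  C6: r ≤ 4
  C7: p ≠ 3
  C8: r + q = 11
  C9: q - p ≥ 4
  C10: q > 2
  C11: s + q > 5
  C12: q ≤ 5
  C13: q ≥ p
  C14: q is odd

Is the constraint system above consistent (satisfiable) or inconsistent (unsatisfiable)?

Unsatisfiable

From constraint 6: r ≤ 4. From constraint 12: q ≤ 5. Hence r + q ≤ 9. But constraint 8 requires r + q = 11, and 11 > 9. Contradiction.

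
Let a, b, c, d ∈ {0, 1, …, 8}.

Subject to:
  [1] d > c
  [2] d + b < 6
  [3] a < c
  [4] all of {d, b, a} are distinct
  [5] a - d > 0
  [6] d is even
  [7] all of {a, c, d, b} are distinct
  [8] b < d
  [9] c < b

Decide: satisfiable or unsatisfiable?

Unsatisfiable

Constraints 3, 5, 8, and 9 give c < b, b < d, d < a, a < c. Chaining: c < b < d < a < c, which forces c < c — impossible.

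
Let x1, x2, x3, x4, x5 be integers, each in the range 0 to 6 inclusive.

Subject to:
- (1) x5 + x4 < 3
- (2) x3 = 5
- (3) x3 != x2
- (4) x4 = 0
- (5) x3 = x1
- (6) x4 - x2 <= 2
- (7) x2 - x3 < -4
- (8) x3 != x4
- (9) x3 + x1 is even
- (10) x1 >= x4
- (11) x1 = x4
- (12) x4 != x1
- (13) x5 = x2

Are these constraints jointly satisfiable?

Constraint 2 fixes x3 = 5 and constraint 4 fixes x4 = 0. Constraints 5 and 11 give x3 = x1 = x4, so x3 = x4. But 5 ≠ 0 — contradiction.

Unsatisfiable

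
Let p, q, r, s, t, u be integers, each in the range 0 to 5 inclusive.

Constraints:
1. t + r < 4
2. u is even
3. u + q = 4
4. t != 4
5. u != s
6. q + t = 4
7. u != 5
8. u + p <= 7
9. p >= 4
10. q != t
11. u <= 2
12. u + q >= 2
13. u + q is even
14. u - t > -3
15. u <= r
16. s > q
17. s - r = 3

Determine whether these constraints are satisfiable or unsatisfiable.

Satisfiable

Take p = 5, q = 4, r = 2, s = 5, t = 0, u = 0. Then constraint 1: t + r = 2; constraint 3: u + q = 4, and every other listed constraint is also met.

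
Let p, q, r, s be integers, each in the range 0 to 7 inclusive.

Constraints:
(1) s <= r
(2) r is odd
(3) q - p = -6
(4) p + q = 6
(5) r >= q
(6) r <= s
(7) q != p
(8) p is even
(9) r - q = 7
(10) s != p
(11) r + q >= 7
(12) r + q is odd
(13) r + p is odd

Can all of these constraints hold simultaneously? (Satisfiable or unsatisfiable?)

The assignment p = 6, q = 0, r = 7, s = 7 works:
  constraint 3 holds since q - p = -6.
  constraint 4 holds since p + q = 6.
The rest check out directly.

Satisfiable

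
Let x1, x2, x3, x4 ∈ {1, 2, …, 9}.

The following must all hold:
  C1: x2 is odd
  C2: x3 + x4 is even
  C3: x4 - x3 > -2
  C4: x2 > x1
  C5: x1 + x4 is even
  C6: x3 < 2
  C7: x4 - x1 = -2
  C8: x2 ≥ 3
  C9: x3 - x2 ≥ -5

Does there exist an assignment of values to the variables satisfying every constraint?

Try x1 = 3, x2 = 5, x3 = 1, x4 = 1.
Check constraint 3: x4 - x3 = 0; constraint 7: x4 - x1 = -2. The remaining constraints are straightforward to verify.

Satisfiable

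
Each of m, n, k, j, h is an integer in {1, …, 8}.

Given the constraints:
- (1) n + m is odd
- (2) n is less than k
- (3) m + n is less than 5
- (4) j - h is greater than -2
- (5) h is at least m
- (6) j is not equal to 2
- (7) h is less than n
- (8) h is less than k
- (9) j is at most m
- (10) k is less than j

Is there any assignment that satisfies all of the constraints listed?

Unsatisfiable

Constraints 2, 5, 7, 9, and 10 give n < k, k < j, j ≤ m, m ≤ h, h < n. Chaining: n < k < j ≤ m ≤ h < n, which forces n < n — impossible.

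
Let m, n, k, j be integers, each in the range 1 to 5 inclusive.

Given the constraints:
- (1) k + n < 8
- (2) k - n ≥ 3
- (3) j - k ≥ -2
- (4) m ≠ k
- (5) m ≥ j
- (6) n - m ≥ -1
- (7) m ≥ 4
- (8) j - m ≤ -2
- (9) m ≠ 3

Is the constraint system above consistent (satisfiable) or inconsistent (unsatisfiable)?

Unsatisfiable

Constraints 2, 3, 6, and 8 give m − j ≥ 2, j − k ≥ -2, k − n ≥ 3, n − m ≥ -1.
Adding all 4 inequalities: the left sides telescope to 0, and the right sides sum to 2 + (-2) + 3 + (-1) = 2. So 0 ≥ 2, which is false.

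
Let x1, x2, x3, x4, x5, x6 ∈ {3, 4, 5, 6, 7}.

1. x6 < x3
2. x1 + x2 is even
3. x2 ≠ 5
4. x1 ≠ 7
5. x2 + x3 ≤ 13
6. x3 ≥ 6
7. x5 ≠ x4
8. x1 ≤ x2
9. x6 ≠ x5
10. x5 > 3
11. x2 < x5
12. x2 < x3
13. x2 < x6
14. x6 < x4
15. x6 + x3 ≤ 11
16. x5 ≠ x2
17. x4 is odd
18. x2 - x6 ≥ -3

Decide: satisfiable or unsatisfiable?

Take x1 = 3, x2 = 3, x3 = 7, x4 = 5, x5 = 7, x6 = 4. Then constraint 5: x2 + x3 = 10; constraint 15: x6 + x3 = 11, and every other listed constraint is also met.

Satisfiable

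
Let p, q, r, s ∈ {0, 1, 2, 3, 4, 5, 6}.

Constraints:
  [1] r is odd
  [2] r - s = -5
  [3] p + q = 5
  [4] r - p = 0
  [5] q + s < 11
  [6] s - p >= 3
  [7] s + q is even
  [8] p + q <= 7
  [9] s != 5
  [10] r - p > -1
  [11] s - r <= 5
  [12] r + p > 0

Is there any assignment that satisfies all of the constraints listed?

Satisfiable

Try p = 1, q = 4, r = 1, s = 6.
Check constraint 2: r - s = -5; constraint 3: p + q = 5. The remaining constraints are straightforward to verify.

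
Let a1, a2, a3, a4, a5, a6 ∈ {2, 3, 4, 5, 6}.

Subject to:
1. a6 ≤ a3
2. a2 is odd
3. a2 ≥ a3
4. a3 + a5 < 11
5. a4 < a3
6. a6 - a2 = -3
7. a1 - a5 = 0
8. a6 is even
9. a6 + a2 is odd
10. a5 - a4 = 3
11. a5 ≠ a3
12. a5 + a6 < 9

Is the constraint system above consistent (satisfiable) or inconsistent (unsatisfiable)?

Satisfiable

Setting (a1, a2, a3, a4, a5, a6) = (5, 5, 3, 2, 5, 2) satisfies everything: constraint 4: a3 + a5 = 8; constraint 6: a6 - a2 = -3, and the others follow.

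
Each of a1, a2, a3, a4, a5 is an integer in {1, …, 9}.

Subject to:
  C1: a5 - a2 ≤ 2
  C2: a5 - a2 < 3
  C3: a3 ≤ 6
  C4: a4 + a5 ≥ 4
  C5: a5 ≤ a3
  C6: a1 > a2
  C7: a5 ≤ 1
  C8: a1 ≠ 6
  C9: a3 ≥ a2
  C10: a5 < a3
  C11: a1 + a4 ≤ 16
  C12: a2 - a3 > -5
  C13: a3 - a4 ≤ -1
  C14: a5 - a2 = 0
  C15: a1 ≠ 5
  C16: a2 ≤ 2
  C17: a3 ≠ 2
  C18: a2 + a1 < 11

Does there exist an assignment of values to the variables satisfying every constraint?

Satisfiable

The assignment a1 = 8, a2 = 1, a3 = 3, a4 = 5, a5 = 1 works:
  constraint 1 holds since a5 - a2 = 0.
  constraint 2 holds since a5 - a2 = 0.
  constraint 4 holds since a4 + a5 = 6.
The rest check out directly.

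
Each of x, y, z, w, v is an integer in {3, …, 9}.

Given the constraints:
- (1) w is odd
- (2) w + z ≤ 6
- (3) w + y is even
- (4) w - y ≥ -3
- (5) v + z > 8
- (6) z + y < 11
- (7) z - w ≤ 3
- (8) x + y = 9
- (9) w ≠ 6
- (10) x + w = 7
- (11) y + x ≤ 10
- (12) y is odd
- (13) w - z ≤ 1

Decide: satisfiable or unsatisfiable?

Satisfiable

One satisfying assignment is x = 4, y = 5, z = 3, w = 3, v = 6.
For the less obvious constraints — constraint 2: w + z = 6; constraint 4: w - y = -2; constraint 5: v + z = 9 — and the others hold by inspection.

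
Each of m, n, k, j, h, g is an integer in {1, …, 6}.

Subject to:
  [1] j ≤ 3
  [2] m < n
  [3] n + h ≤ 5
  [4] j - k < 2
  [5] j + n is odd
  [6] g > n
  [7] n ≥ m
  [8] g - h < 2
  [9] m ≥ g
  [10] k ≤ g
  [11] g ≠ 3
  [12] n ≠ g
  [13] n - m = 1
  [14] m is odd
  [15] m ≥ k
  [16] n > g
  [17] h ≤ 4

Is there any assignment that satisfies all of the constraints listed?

Unsatisfiable

Constraints 2, 6, and 9 give n < g, g ≤ m, m < n. Chaining: n < g ≤ m < n, which forces n < n — impossible.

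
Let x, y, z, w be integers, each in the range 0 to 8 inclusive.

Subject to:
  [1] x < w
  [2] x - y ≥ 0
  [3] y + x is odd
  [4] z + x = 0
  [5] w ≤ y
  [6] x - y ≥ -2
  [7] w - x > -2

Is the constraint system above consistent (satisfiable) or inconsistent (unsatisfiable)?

Unsatisfiable

Constraints 1, 2, and 5 give w ≤ y, y ≤ x, x < w. Chaining: w ≤ y ≤ x < w, which forces w < w — impossible.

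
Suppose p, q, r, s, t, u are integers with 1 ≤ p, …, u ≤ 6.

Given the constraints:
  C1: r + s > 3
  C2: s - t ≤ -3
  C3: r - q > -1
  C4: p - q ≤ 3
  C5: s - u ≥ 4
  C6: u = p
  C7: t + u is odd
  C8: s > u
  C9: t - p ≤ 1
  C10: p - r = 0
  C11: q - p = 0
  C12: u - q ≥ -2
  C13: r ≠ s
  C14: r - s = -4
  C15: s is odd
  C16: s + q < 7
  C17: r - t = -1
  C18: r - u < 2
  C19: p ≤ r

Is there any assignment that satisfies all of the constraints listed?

Unsatisfiable

Constraints 2, 4, 5, 9, and 12 give s − u ≥ 4, u − q ≥ -2, q − p ≥ -3, p − t ≥ -1, t − s ≥ 3.
Adding all 5 inequalities: the left sides telescope to 0, and the right sides sum to 4 + (-2) + (-3) + (-1) + 3 = 1. So 0 ≥ 1, which is false.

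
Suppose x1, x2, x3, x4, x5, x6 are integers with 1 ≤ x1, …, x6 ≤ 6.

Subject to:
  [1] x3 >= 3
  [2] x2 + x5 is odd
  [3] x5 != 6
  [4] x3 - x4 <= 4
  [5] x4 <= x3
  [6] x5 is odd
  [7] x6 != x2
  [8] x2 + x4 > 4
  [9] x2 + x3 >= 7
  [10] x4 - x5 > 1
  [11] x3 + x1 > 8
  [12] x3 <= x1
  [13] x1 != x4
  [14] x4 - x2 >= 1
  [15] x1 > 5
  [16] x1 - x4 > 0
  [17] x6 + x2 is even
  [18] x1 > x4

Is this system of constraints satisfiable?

Satisfiable

One satisfying assignment is x1 = 6, x2 = 2, x3 = 5, x4 = 4, x5 = 1, x6 = 4.
For the less obvious constraints — constraint 4: x3 - x4 = 1; constraint 8: x2 + x4 = 6 — and the others hold by inspection.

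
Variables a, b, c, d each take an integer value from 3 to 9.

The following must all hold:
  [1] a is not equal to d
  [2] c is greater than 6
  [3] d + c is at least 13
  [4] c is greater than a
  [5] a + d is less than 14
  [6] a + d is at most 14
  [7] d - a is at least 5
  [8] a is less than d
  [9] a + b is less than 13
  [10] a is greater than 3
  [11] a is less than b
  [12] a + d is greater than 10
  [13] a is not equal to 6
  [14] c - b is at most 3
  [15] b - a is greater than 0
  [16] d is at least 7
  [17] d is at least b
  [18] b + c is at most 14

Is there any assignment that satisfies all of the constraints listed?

Satisfiable

Take a = 4, b = 7, c = 7, d = 9. Then constraint 3: d + c = 16; constraint 5: a + d = 13, and every other listed constraint is also met.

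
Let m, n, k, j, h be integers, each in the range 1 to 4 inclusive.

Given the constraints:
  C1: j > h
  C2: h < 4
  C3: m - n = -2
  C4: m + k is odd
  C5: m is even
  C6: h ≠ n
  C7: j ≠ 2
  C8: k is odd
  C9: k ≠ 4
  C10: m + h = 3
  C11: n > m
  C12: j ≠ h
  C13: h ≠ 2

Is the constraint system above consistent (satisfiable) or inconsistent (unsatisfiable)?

Satisfiable

Take m = 2, n = 4, k = 1, j = 3, h = 1. Then constraint 3: m - n = -2; constraint 4: m + k = 3 is odd; constraint 10: m + h = 3, and every other listed constraint is also met.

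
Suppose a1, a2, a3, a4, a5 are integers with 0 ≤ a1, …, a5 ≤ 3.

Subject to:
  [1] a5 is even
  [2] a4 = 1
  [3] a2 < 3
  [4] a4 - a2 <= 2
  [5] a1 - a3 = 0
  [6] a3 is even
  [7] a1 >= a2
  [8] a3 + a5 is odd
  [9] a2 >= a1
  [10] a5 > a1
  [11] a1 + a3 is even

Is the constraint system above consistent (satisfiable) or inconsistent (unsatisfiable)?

Constraint 6 makes a3 even and constraint 1 makes a5 even, so a3 + a5 must be even. Constraint 8 says a3 + a5 is odd — contradiction.

Unsatisfiable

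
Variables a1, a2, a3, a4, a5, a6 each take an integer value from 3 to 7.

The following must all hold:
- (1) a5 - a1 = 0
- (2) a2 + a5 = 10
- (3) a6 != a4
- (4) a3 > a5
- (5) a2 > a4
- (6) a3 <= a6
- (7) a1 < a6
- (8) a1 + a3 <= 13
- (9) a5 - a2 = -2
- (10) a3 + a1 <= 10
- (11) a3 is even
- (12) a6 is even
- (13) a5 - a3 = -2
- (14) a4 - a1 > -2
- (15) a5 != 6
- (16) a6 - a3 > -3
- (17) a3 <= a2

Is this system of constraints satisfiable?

Satisfiable

One satisfying assignment is a1 = 4, a2 = 6, a3 = 6, a4 = 3, a5 = 4, a6 = 6.
For the less obvious constraints — constraint 1: a5 - a1 = 0; constraint 2: a2 + a5 = 10 — and the others hold by inspection.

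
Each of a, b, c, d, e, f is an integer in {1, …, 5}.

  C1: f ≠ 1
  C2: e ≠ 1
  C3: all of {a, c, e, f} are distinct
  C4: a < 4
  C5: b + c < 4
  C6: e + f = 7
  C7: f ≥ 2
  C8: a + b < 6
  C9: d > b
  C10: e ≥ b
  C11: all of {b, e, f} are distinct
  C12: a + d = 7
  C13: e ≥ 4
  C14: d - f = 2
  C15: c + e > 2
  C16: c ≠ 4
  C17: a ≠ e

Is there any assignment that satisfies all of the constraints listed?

Satisfiable

Try a = 2, b = 1, c = 1, d = 5, e = 4, f = 3.
Check constraint 5: b + c = 2; constraint 6: e + f = 7. The remaining constraints are straightforward to verify.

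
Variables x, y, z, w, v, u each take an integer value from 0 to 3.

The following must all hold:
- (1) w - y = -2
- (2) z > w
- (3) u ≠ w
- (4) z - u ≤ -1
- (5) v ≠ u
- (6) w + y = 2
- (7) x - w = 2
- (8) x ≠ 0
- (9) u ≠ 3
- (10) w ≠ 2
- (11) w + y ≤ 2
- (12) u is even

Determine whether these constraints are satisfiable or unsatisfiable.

Satisfiable

One satisfying assignment is x = 2, y = 2, z = 1, w = 0, v = 0, u = 2.
For the less obvious constraints — constraint 1: w - y = -2; constraint 4: z - u = -1 — and the others hold by inspection.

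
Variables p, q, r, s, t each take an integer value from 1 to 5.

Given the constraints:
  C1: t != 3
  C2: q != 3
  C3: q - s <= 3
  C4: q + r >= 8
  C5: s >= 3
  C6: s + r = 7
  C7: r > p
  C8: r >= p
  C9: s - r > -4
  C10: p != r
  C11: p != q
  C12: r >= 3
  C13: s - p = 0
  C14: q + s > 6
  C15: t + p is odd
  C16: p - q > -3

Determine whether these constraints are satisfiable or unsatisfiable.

Satisfiable

Take p = 3, q = 5, r = 4, s = 3, t = 4. Then constraint 3: q - s = 2; constraint 4: q + r = 9, and every other listed constraint is also met.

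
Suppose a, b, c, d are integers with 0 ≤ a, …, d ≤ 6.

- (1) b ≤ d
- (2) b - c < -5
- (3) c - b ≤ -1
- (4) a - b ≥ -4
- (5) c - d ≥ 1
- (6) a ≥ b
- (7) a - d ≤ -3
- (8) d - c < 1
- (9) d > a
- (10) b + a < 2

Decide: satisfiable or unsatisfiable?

Constraints 3, 4, 5, and 7 give a − b ≥ -4, b − c ≥ 1, c − d ≥ 1, d − a ≥ 3.
Adding all 4 inequalities: the left sides telescope to 0, and the right sides sum to (-4) + 1 + 1 + 3 = 1. So 0 ≥ 1, which is false.

Unsatisfiable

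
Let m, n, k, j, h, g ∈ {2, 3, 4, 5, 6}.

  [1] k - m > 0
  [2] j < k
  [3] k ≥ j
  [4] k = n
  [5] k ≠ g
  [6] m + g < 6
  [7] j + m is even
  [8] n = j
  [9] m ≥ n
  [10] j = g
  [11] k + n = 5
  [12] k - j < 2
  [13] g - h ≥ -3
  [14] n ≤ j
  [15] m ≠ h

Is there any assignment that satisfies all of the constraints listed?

From constraints 4, 8, and 10, k = n = j = g, so k = g. But constraint 5 says k ≠ g. Contradiction.

Unsatisfiable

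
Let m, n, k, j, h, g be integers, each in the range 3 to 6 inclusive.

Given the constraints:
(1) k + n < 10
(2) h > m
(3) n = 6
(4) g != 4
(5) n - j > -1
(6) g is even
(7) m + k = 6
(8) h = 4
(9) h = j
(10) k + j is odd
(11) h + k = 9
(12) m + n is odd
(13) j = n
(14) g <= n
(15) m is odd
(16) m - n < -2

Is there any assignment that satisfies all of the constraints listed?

Unsatisfiable

Constraint 8 fixes h = 4 and constraint 3 fixes n = 6. Constraints 9 and 13 give h = j = n, so h = n. But 4 ≠ 6 — contradiction.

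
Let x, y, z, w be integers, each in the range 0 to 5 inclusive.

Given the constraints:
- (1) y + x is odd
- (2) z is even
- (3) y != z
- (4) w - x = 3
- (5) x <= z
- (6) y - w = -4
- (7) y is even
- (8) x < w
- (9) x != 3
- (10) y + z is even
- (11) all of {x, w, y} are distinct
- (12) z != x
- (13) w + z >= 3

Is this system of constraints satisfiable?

Satisfiable

One satisfying assignment is x = 1, y = 0, z = 2, w = 4.
For the less obvious constraints — constraint 4: w - x = 3; constraint 6: y - w = -4; constraint 13: w + z = 6 — and the others hold by inspection.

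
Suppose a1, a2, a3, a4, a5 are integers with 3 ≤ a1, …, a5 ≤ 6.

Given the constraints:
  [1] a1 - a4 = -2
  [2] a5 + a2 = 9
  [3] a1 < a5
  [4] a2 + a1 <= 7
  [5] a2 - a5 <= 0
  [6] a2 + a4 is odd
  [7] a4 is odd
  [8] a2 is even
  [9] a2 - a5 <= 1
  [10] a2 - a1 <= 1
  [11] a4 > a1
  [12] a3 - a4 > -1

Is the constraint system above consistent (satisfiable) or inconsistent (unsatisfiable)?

Satisfiable

Setting (a1, a2, a3, a4, a5) = (3, 4, 6, 5, 5) satisfies everything: constraint 1: a1 - a4 = -2; constraint 2: a5 + a2 = 9; constraint 4: a2 + a1 = 7, and the others follow.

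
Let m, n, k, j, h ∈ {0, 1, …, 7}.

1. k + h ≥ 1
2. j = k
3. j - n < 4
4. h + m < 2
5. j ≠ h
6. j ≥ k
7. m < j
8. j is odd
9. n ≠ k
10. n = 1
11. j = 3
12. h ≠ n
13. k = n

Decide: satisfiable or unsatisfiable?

Constraint 11 fixes j = 3 and constraint 10 fixes n = 1. Constraints 2 and 13 give j = k = n, so j = n. But 3 ≠ 1 — contradiction.

Unsatisfiable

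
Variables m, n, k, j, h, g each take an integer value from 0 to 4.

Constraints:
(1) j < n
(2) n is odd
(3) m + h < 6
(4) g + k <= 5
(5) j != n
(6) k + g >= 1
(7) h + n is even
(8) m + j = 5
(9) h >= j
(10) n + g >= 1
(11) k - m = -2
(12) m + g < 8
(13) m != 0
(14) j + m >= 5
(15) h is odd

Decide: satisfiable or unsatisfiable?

Try m = 4, n = 3, k = 2, j = 1, h = 1, g = 1.
Check constraint 3: m + h = 5; constraint 4: g + k = 3. The remaining constraints are straightforward to verify.

Satisfiable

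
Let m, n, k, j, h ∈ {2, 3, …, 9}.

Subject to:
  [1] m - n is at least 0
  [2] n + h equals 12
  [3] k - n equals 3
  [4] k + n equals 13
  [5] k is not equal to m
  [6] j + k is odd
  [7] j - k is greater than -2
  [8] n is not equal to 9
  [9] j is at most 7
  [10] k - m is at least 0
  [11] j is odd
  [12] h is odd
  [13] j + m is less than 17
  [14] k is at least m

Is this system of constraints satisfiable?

Satisfiable

Setting (m, n, k, j, h) = (7, 5, 8, 7, 7) satisfies everything: constraint 1: m - n = 2; constraint 2: n + h = 12, and the others follow.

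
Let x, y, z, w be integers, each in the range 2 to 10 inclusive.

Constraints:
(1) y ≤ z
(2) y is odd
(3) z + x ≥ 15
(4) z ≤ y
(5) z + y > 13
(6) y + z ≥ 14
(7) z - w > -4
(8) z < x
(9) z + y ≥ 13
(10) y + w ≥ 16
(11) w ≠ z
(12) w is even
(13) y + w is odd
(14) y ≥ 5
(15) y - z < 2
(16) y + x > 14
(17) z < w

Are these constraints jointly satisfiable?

Satisfiable

The assignment x = 8, y = 7, z = 7, w = 10 works:
  constraint 3 holds since z + x = 15.
  constraint 5 holds since z + y = 14.
The rest check out directly.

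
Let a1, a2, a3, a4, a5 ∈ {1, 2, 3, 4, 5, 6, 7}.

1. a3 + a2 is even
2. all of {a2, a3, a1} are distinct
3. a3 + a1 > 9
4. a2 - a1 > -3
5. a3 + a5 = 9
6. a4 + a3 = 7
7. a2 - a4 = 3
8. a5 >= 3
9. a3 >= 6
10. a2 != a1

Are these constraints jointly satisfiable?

Satisfiable

One satisfying assignment is a1 = 5, a2 = 4, a3 = 6, a4 = 1, a5 = 3.
For the less obvious constraints — constraint 3: a3 + a1 = 11; constraint 4: a2 - a1 = -1 — and the others hold by inspection.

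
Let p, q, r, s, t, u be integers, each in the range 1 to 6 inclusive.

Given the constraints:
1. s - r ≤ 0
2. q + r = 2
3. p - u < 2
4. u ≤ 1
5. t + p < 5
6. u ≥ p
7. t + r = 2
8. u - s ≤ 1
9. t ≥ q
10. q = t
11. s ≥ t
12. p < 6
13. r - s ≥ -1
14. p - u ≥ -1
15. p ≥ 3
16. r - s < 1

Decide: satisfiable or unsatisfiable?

From constraints 6 and 15: u ≥ p and p ≥ 3, so u ≥ 3. From constraint 4: u ≤ 1. But 1 < 3, so no value of u works.

Unsatisfiable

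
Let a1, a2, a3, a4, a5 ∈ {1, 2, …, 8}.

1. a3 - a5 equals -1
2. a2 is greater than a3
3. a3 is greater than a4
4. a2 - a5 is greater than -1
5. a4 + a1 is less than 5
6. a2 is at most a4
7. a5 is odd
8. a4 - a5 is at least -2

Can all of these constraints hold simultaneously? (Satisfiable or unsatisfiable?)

Unsatisfiable

Constraints 2, 3, and 6 give a3 < a2, a2 ≤ a4, a4 < a3. Chaining: a3 < a2 ≤ a4 < a3, which forces a3 < a3 — impossible.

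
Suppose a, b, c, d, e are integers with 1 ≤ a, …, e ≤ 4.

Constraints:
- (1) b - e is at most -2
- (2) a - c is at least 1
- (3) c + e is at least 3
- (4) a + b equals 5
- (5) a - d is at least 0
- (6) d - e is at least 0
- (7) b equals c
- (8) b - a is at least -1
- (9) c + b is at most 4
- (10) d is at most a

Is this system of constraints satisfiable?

Constraints 1, 5, 6, and 8 give e − b ≥ 2, b − a ≥ -1, a − d ≥ 0, d − e ≥ 0.
Adding all 4 inequalities: the left sides telescope to 0, and the right sides sum to 2 + (-1) + 0 + 0 = 1. So 0 ≥ 1, which is false.

Unsatisfiable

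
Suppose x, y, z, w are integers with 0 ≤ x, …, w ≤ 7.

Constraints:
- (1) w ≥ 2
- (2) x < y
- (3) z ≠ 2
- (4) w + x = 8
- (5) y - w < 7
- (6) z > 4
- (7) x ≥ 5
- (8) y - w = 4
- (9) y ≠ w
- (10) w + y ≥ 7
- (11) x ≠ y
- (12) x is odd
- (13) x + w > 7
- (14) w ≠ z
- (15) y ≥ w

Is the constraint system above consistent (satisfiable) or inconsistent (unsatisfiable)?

The assignment x = 5, y = 7, z = 5, w = 3 works:
  constraint 4 holds since w + x = 8.
  constraint 5 holds since y - w = 4.
The rest check out directly.

Satisfiable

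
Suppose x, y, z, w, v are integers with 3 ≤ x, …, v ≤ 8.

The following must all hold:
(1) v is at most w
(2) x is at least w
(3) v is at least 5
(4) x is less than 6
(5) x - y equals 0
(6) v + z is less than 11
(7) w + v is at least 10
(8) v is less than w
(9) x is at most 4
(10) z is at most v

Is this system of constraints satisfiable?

From constraints 1 and 3: w ≥ v and v ≥ 5, so w ≥ 5. From constraints 2 and 9: w ≤ x and x ≤ 4, so w ≤ 4. But 4 < 5, so no value of w works.

Unsatisfiable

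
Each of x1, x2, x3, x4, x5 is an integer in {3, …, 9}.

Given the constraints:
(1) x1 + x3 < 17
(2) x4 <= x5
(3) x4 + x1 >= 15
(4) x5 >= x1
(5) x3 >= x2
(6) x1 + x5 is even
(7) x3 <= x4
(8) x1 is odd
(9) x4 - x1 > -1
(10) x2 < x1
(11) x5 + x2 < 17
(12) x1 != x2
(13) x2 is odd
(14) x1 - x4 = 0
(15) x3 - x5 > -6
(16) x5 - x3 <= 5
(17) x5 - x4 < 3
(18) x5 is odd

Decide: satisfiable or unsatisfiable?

The assignment x1 = 9, x2 = 5, x3 = 5, x4 = 9, x5 = 9 works:
  constraint 1 holds since x1 + x3 = 14.
  constraint 3 holds since x4 + x1 = 18.
  constraint 9 holds since x4 - x1 = 0.
The rest check out directly.

Satisfiable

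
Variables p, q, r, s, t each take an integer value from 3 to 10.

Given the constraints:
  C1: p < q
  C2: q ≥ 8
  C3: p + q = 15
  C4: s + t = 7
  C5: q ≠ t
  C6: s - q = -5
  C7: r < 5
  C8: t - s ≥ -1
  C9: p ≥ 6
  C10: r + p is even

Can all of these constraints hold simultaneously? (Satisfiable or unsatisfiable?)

Satisfiable

Setting (p, q, r, s, t) = (7, 8, 3, 3, 4) satisfies everything: constraint 3: p + q = 15; constraint 4: s + t = 7; constraint 6: s - q = -5, and the others follow.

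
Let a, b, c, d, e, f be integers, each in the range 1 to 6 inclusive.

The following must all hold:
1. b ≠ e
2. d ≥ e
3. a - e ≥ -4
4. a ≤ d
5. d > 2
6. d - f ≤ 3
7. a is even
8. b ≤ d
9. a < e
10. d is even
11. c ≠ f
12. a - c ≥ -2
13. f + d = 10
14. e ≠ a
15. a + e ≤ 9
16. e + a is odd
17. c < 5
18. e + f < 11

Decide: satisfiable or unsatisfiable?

Satisfiable

One satisfying assignment is a = 4, b = 4, c = 3, d = 6, e = 5, f = 4.
For the less obvious constraints — constraint 3: a - e = -1; constraint 6: d - f = 2 — and the others hold by inspection.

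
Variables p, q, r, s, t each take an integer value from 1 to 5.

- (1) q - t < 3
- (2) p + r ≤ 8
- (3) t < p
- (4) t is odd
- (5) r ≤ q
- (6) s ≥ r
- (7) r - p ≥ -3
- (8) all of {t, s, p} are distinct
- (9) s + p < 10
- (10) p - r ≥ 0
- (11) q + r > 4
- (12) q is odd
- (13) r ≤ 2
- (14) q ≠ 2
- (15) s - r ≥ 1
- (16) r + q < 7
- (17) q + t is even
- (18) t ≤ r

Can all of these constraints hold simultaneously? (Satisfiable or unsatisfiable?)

The assignment p = 4, q = 3, r = 2, s = 5, t = 1 works:
  constraint 1 holds since q - t = 2.
  constraint 2 holds since p + r = 6.
The rest check out directly.

Satisfiable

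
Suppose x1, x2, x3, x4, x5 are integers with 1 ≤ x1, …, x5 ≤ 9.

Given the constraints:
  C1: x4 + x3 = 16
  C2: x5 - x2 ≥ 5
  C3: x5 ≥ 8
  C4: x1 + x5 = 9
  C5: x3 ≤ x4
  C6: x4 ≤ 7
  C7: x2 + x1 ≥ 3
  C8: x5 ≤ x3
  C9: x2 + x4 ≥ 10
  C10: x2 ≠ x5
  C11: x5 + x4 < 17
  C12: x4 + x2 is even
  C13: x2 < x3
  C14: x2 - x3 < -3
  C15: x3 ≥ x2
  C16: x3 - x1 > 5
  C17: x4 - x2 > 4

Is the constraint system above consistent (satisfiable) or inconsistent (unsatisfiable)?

Unsatisfiable

From constraints 3 and 8: x3 ≥ x5 and x5 ≥ 8, so x3 ≥ 8. From constraints 5 and 6: x3 ≤ x4 and x4 ≤ 7, so x3 ≤ 7. But 7 < 8, so no value of x3 works.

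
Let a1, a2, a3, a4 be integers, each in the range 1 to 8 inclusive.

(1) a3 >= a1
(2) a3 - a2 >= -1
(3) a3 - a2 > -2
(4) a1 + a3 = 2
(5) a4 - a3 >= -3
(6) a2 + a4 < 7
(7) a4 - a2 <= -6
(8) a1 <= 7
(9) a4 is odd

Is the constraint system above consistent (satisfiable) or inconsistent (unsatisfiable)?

Unsatisfiable

Constraints 2, 5, and 7 give a2 − a4 ≥ 6, a4 − a3 ≥ -3, a3 − a2 ≥ -1.
Adding all 3 inequalities: the left sides telescope to 0, and the right sides sum to 6 + (-3) + (-1) = 2. So 0 ≥ 2, which is false.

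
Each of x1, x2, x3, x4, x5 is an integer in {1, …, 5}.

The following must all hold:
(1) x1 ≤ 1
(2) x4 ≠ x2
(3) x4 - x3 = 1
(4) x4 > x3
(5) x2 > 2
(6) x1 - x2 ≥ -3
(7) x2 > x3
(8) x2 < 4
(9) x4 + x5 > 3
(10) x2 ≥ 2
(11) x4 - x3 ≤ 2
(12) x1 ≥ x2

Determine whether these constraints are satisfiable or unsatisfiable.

Unsatisfiable

From constraint 5: x2 ≥ 3. From constraints 1 and 12: x2 ≤ x1 and x1 ≤ 1, so x2 ≤ 1. But 1 < 3, so no value of x2 works.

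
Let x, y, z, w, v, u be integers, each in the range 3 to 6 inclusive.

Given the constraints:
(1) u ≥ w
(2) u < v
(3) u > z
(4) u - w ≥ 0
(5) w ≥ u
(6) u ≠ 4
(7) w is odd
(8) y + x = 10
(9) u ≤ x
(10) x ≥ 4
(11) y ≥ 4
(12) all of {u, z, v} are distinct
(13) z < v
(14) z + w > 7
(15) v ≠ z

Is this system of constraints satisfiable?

Try x = 5, y = 5, z = 3, w = 5, v = 6, u = 5.
Check constraint 4: u - w = 0; constraint 8: y + x = 10. The remaining constraints are straightforward to verify.

Satisfiable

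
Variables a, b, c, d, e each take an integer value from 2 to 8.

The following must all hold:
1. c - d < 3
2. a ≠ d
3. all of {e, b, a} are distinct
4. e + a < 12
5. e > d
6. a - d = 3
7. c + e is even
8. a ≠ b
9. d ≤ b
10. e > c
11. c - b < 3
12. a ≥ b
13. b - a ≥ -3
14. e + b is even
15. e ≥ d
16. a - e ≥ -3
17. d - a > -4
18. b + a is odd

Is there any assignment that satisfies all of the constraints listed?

One satisfying assignment is a = 5, b = 2, c = 2, d = 2, e = 6.
For the less obvious constraints — constraint 1: c - d = 0; constraint 4: e + a = 11 — and the others hold by inspection.

Satisfiable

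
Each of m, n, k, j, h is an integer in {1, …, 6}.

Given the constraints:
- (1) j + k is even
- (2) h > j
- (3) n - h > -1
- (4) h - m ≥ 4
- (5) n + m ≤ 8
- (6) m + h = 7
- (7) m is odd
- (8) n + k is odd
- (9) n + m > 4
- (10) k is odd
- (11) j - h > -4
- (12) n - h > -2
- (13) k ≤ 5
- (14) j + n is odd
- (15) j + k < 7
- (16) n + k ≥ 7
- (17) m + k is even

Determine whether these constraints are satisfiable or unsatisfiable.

Satisfiable

Setting (m, n, k, j, h) = (1, 6, 1, 3, 6) satisfies everything: constraint 3: n - h = 0; constraint 4: h - m = 5, and the others follow.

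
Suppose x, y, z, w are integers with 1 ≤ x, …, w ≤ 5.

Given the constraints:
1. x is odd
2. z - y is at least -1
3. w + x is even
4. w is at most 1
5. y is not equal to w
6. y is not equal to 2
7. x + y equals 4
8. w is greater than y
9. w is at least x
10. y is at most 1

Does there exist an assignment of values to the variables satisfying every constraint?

Unsatisfiable

From constraints 4 and 9: x ≤ w ≤ 1. From constraint 10: y ≤ 1. Hence x + y ≤ 2. But constraint 7 requires x + y = 4, and 4 > 2. Contradiction.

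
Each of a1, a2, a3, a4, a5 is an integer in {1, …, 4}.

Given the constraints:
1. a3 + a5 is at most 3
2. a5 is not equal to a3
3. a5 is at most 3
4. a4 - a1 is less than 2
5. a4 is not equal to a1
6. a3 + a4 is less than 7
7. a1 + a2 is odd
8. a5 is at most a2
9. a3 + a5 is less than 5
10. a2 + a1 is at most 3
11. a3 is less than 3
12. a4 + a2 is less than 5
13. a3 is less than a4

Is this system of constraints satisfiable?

The assignment a1 = 2, a2 = 1, a3 = 2, a4 = 3, a5 = 1 works:
  constraint 1 holds since a3 + a5 = 3.
  constraint 4 holds since a4 - a1 = 1.
  constraint 6 holds since a3 + a4 = 5.
The rest check out directly.

Satisfiable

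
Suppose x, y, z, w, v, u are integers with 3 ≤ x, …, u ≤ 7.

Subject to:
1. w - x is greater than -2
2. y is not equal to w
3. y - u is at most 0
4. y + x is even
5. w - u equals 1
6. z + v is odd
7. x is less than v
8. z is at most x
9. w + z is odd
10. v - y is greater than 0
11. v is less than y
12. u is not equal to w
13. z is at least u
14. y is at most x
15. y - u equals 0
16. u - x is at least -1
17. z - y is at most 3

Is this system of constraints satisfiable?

Constraints 3, 7, 8, 11, and 13 give u ≤ z, z ≤ x, x < v, v < y, y ≤ u. Chaining: u ≤ z ≤ x < v < y ≤ u, which forces u < u — impossible.

Unsatisfiable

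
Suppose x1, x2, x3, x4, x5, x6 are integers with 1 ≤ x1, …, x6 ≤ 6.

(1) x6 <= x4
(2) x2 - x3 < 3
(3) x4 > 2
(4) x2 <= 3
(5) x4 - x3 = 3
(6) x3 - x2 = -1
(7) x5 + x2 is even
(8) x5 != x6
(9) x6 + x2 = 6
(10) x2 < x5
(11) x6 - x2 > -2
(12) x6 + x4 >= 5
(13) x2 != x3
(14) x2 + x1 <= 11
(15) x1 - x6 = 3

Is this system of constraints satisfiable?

One satisfying assignment is x1 = 6, x2 = 3, x3 = 2, x4 = 5, x5 = 5, x6 = 3.
For the less obvious constraints — constraint 2: x2 - x3 = 1; constraint 5: x4 - x3 = 3 — and the others hold by inspection.

Satisfiable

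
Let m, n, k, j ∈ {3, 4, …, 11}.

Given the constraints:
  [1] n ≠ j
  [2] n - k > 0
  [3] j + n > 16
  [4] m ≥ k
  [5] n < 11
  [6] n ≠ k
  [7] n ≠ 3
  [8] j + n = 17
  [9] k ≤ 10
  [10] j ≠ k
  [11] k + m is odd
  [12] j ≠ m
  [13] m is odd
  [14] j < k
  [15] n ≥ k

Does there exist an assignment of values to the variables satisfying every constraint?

Satisfiable

Take m = 9, n = 10, k = 8, j = 7. Then constraint 2: n - k = 2; constraint 3: j + n = 17; constraint 8: j + n = 17, and every other listed constraint is also met.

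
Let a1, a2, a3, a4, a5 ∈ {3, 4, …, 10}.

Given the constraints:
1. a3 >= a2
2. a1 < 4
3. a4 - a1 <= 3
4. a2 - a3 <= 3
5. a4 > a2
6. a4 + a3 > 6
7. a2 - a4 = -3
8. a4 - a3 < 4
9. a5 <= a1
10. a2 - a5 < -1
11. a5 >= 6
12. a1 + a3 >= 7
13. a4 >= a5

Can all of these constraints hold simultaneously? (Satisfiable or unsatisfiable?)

Unsatisfiable

From constraints 9 and 11: a1 ≥ a5 and a5 ≥ 6, so a1 ≥ 6. From constraint 2: a1 ≤ 3. But 3 < 6, so no value of a1 works.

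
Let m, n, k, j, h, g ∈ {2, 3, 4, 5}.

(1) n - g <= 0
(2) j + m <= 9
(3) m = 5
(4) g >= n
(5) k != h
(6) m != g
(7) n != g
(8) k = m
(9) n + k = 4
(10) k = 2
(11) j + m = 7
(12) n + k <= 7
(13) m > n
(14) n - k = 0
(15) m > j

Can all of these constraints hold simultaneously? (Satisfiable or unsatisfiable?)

Unsatisfiable

Constraint 10 fixes k = 2 and constraint 3 fixes m = 5, but constraint 8 requires k = m. Since 2 ≠ 5, contradiction.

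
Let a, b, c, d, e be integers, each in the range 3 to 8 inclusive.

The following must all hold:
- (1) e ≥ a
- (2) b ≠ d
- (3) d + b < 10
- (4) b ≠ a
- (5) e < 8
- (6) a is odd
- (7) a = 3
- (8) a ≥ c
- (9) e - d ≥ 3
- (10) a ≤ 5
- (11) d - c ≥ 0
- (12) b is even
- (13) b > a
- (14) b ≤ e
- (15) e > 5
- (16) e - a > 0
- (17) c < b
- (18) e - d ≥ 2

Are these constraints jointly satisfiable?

The assignment a = 3, b = 6, c = 3, d = 3, e = 6 works:
  constraint 3 holds since d + b = 9.
  constraint 9 holds since e - d = 3.
The rest check out directly.

Satisfiable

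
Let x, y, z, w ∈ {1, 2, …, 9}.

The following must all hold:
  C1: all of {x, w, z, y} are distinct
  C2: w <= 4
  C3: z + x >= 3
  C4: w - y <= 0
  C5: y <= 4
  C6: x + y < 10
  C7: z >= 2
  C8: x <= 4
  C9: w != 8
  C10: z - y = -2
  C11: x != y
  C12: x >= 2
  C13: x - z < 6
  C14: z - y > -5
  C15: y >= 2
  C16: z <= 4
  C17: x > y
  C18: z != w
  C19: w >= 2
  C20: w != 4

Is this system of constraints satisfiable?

Unsatisfiable

Constraints 2, 5, 7, 8, 12, 15, 16, and 19 confine each of x, w, z, y to the 3 values {2, …, 4}.
Constraint 1 requires all 4 of them to be distinct, but only 3 values are available — impossible by the pigeonhole principle.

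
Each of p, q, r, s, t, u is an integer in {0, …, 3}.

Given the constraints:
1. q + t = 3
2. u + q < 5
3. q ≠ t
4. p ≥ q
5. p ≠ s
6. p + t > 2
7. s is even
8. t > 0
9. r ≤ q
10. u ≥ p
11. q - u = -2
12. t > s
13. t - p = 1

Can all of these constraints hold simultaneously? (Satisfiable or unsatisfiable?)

Take p = 1, q = 1, r = 1, s = 0, t = 2, u = 3. Then constraint 1: q + t = 3; constraint 2: u + q = 4; constraint 6: p + t = 3, and every other listed constraint is also met.

Satisfiable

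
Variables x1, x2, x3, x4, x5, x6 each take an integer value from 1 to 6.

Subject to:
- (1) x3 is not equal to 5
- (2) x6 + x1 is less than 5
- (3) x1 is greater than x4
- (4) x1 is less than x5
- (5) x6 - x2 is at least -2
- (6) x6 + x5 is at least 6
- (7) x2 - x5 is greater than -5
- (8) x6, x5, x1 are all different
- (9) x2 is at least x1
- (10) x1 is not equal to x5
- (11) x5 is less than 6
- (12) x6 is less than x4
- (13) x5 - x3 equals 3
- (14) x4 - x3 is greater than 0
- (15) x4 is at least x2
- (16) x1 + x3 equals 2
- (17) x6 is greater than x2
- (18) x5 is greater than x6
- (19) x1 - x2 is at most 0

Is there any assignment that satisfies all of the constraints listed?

Constraints 3, 12, 17, and 19 give x4 < x1, x1 ≤ x2, x2 < x6, x6 < x4. Chaining: x4 < x1 ≤ x2 < x6 < x4, which forces x4 < x4 — impossible.

Unsatisfiable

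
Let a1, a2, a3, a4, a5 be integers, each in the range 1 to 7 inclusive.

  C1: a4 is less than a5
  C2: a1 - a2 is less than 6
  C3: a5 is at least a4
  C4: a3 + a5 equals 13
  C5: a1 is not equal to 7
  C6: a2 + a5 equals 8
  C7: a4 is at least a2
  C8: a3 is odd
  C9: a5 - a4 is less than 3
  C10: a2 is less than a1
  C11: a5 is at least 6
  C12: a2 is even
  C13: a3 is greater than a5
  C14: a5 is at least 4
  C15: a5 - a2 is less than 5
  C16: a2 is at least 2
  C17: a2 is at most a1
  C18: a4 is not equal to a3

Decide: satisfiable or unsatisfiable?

Satisfiable

The assignment a1 = 6, a2 = 2, a3 = 7, a4 = 5, a5 = 6 works:
  constraint 2 holds since a1 - a2 = 4.
  constraint 4 holds since a3 + a5 = 13.
The rest check out directly.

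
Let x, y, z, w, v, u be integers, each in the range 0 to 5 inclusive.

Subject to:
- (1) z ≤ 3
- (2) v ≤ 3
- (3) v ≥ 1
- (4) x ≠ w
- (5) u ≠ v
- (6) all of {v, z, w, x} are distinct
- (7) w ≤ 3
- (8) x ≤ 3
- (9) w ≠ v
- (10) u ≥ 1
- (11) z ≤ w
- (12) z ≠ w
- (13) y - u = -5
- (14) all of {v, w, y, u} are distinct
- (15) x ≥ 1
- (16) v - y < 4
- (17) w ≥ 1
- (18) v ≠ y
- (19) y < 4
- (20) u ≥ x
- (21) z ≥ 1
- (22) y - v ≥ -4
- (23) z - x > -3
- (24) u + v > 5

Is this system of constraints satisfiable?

Unsatisfiable

Constraints 1, 2, 3, 7, 8, 15, 17, and 21 confine each of v, z, w, x to the 3 values {1, …, 3}.
Constraint 6 requires all 4 of them to be distinct, but only 3 values are available — impossible by the pigeonhole principle.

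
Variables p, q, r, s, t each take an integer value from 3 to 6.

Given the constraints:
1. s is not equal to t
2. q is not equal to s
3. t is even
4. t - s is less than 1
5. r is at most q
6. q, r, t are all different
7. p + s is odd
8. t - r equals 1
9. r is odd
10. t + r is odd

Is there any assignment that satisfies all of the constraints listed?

Satisfiable

One satisfying assignment is p = 4, q = 6, r = 3, s = 5, t = 4.
For the less obvious constraints — constraint 4: t - s = -1; constraint 6: values 6, 3, 4 are distinct; constraint 8: t - r = 1 — and the others hold by inspection.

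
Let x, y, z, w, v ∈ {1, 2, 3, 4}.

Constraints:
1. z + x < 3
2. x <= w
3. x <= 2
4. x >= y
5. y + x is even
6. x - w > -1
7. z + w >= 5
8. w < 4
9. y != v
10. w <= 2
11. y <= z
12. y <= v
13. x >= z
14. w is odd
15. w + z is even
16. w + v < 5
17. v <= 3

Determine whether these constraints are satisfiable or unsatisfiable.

Unsatisfiable

From constraints 3 and 13: z ≤ x ≤ 2. From constraint 10: w ≤ 2. Hence z + w ≤ 4. But constraint 7 requires z + w ≥ 5, and 5 > 4. Contradiction.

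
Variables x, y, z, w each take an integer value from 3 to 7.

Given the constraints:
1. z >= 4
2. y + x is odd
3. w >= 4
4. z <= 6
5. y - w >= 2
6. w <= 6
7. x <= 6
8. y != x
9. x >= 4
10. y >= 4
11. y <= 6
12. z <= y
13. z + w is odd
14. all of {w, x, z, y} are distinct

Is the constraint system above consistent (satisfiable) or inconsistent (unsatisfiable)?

Constraints 1, 3, 4, 6, 7, 9, 10, and 11 confine each of w, x, z, y to the 3 values {4, …, 6}.
Constraint 14 requires all 4 of them to be distinct, but only 3 values are available — impossible by the pigeonhole principle.

Unsatisfiable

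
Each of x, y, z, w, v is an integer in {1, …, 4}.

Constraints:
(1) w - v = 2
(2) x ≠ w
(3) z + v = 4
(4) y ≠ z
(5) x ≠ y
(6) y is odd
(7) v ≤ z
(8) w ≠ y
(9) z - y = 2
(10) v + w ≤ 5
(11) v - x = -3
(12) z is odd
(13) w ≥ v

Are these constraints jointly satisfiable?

Satisfiable

Take x = 4, y = 1, z = 3, w = 3, v = 1. Then constraint 1: w - v = 2; constraint 3: z + v = 4, and every other listed constraint is also met.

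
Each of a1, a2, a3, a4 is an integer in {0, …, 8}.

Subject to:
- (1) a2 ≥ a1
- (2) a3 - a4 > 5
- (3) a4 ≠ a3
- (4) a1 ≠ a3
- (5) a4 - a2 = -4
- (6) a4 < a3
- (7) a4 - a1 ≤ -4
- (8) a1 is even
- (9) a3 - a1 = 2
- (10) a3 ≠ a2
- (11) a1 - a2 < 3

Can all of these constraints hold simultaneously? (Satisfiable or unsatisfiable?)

One satisfying assignment is a1 = 4, a2 = 4, a3 = 6, a4 = 0.
For the less obvious constraints — constraint 2: a3 - a4 = 6; constraint 5: a4 - a2 = -4; constraint 7: a4 - a1 = -4 — and the others hold by inspection.

Satisfiable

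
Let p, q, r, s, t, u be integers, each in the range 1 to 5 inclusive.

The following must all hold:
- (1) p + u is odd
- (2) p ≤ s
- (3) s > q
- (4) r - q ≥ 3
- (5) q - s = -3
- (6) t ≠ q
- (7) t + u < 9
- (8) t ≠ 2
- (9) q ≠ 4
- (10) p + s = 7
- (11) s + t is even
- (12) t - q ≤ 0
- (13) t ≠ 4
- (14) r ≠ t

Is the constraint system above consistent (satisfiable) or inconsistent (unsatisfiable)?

Satisfiable

The assignment p = 2, q = 2, r = 5, s = 5, t = 1, u = 5 works:
  constraint 4 holds since r - q = 3.
  constraint 5 holds since q - s = -3.
The rest check out directly.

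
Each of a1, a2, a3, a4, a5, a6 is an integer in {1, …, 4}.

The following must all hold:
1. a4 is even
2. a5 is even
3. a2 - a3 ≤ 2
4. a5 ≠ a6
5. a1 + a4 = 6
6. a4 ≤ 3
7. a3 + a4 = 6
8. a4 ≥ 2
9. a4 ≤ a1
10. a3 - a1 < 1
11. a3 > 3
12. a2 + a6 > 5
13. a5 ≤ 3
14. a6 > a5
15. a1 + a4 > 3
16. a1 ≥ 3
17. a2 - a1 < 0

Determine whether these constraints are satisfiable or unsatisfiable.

The assignment a1 = 4, a2 = 3, a3 = 4, a4 = 2, a5 = 2, a6 = 3 works:
  constraint 3 holds since a2 - a3 = -1.
  constraint 5 holds since a1 + a4 = 6.
The rest check out directly.

Satisfiable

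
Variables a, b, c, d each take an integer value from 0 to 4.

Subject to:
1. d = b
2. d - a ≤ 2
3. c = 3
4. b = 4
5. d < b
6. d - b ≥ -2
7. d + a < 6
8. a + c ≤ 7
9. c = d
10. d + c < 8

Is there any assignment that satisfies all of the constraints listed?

Constraint 3 fixes c = 3 and constraint 4 fixes b = 4. Constraints 1 and 9 give c = d = b, so c = b. But 3 ≠ 4 — contradiction.

Unsatisfiable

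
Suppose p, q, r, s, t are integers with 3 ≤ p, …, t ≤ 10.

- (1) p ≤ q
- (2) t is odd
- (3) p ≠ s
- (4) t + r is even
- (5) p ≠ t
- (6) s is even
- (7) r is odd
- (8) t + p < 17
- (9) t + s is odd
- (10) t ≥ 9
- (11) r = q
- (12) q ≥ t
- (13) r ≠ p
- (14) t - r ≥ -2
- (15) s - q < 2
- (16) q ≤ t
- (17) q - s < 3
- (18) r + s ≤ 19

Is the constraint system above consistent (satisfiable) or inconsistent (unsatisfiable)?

Take p = 7, q = 9, r = 9, s = 8, t = 9. Then constraint 8: t + p = 16; constraint 14: t - r = 0, and every other listed constraint is also met.

Satisfiable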